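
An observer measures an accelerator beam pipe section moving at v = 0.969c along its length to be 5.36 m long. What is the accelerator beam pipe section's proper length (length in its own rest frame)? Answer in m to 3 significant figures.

L₀ ≈ 21.7 m

γ = 1/√(1 − 0.969²) = 4.0476
L₀ = γL = 4.0476 × 5.36 = 21.7 m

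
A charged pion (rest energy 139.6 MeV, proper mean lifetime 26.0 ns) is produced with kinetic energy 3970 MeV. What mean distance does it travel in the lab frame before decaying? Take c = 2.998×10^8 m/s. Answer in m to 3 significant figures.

d ≈ 229 m

γ = 1 + K/(m₀c²) = 1 + 3970/139.6 = 29.438
β = √(1 − 1/γ²) = 0.99942
Dilated lifetime: γτ₀ = 29.438 × 26.0 ns = 765.40 ns
d = βc·γτ₀ = 0.99942 × (2.998×10^8 m/s) × 7.6540×10^-7 s = 229 m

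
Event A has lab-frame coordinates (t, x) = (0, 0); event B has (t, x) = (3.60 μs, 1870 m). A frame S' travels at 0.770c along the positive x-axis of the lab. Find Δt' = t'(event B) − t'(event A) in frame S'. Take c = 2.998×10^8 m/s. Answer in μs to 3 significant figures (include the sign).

γ = 1/√(1 − 0.770²) = 1.5673
Δt' = γ(Δt − vΔx/c²) = 1.5673 × (3.60 μs − 0.770×1870 m / (2.998×10^8 m/s))
= 1.5673 × (-1.2029 μs) = -1.89 μs

Δt' ≈ -1.89 μs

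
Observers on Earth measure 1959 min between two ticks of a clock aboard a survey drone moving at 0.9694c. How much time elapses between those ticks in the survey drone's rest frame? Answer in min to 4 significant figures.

τ₀ ≈ 480.9 min

γ = 1/√(1 − 0.9694²) = 4.07354
Proper time: τ₀ = Δt/γ = 1959/4.07354 = 480.9 min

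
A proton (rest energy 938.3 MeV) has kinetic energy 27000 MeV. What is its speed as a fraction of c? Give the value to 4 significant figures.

γ = 1 + K/(m₀c²) = 1 + 27000/938.3 = 29.7754
β = √(1 − 1/γ²) = 0.9994

β ≈ 0.9994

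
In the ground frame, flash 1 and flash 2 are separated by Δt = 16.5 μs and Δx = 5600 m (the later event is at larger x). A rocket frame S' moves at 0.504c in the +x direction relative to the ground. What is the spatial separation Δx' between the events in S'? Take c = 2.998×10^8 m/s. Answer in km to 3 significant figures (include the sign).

γ = 1/√(1 − 0.504²) = 1.1578
Δx' = γ(Δx − vΔt) = 1.1578 × (5600 m − 0.504×(2.998×10^8 m/s)×16.5×10^-6 s)
= 1.1578 × (3106.9 m) = 3.60 km

Δx' ≈ 3.60 km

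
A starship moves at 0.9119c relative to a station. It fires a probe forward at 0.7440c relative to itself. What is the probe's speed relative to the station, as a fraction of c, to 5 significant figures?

u ≈ 0.98656c

Relativistic velocity addition: u = (u' + v)/(1 + u'v/c²)
= (0.7440 + 0.9119)/(1 + 0.7440×0.9119) = 1.6559/1.678454 = 0.98656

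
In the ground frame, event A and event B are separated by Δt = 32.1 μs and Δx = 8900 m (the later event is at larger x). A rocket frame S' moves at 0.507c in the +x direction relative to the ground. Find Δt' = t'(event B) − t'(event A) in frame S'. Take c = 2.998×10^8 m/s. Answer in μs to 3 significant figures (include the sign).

Δt' ≈ 19.8 μs

γ = 1/√(1 − 0.507²) = 1.1602
Δt' = γ(Δt − vΔx/c²) = 1.1602 × (32.1 μs − 0.507×8900 m / (2.998×10^8 m/s))
= 1.1602 × (17.049 μs) = 19.8 μs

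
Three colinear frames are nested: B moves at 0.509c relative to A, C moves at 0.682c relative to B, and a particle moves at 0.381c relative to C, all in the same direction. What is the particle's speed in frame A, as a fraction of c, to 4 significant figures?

Compose boost 2: (0.682 + 0.509)/(1 + 0.682×0.509) = 1.191/1.34714 = 0.884097
Compose boost 3: (0.381 + 0.884097)/(1 + 0.381×0.884097) = 1.26510/1.33684 = 0.9463

u ≈ 0.9463c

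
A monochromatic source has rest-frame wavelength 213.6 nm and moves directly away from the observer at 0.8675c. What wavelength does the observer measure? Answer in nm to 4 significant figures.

Relativistic Doppler: λ_obs = λ_src √((1+β)/(1−β))
= 213.6 × √(1.86750/0.132500) = 213.6 × 3.75424 = 801.9 nm

λ_obs ≈ 801.9 nm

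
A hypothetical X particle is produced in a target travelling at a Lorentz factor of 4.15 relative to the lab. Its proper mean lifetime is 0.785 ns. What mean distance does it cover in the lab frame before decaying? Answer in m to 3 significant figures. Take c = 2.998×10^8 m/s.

β = √(1 − 1/γ²) = √(1 − 1/4.15²) = 0.97053
Dilated lifetime: Δt = γτ₀ = 4.15 × 0.785 ns = 3.2578 ns
d = vΔt = 0.97053c × 3.2578 ns = 2.9097×10^8 m/s × 3.2578×10^-9 s = 0.948 m

d ≈ 0.948 m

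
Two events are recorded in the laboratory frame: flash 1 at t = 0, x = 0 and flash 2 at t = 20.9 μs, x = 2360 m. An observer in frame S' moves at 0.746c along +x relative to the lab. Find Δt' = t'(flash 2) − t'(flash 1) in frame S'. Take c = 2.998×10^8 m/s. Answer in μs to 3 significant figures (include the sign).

γ = 1/√(1 − 0.746²) = 1.5016
Δt' = γ(Δt − vΔx/c²) = 1.5016 × (20.9 μs − 0.746×2360 m / (2.998×10^8 m/s))
= 1.5016 × (15.028 μs) = 22.6 μs

Δt' ≈ 22.6 μs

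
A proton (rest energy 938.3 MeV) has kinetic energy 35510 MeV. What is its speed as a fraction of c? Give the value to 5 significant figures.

β ≈ 0.99967

γ = 1 + K/(m₀c²) = 1 + 35510/938.3 = 38.84504
β = √(1 − 1/γ²) = 0.99967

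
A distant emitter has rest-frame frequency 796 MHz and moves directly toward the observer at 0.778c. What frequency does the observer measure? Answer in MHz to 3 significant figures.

Relativistic Doppler: f_obs = f_src √((1+β)/(1−β))
= 796 × √(1.7780/0.22200) = 796 × 2.8300 = 2250 MHz

f_obs ≈ 2250 MHz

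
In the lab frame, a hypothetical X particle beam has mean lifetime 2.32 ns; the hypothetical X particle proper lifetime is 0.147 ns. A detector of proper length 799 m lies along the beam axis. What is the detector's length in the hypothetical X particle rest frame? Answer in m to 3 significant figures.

Time dilation ⇒ γ = Δt/τ₀ = 2.32/0.147 = 15.782
Length contraction: L = L₀/γ = 799/15.782 = 50.6 m

L ≈ 50.6 m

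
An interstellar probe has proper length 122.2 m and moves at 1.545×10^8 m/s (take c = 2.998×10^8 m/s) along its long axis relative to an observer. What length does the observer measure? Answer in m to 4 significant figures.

β = v/c = 1.545×10^8 / 2.998×10^8 = 0.515344
γ = 1/√(1 − 0.515344²) = 1.16688
Length contraction: L = L₀/γ = 122.2/1.16688 = 104.7 m

L ≈ 104.7 m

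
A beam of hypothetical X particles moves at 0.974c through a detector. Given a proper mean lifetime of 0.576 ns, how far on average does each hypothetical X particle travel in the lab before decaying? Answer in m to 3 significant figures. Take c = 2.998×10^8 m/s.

d ≈ 0.742 m

γ = 1/√(1 − 0.974²) = 4.4141
Dilated lifetime: Δt = γτ₀ = 4.4141 × 0.576 ns = 2.5425 ns
d = vΔt = 0.974c × 2.5425 ns = 2.9201×10^8 m/s × 2.5425×10^-9 s = 0.742 m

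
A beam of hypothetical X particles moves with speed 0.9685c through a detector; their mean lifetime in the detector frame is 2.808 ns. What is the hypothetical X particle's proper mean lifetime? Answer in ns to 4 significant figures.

τ₀ ≈ 0.6992 ns

γ = 1/√(1 − 0.9685²) = 4.01585
Proper time: τ₀ = Δt/γ = 2.808/4.01585 = 0.6992 ns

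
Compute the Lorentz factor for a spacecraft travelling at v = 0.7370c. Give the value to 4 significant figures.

γ = 1/√(1 − β²) = 1/√(1 − 0.7370²) = 1/√(0.456831) = 1.480

γ ≈ 1.480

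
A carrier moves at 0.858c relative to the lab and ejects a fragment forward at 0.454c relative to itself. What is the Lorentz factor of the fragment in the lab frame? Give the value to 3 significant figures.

u_lab = (0.454 + 0.858)/(1 + 0.454×0.858) = 1.312/1.38953 = 0.944203
γ = 1/√(1 − 0.944203²) = 3.04

γ ≈ 3.04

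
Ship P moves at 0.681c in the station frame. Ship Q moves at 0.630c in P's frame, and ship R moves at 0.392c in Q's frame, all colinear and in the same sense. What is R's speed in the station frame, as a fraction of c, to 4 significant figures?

u ≈ 0.9631c

Compose boost 2: (0.630 + 0.681)/(1 + 0.630×0.681) = 1.311/1.42903 = 0.917406
Compose boost 3: (0.392 + 0.917406)/(1 + 0.392×0.917406) = 1.30941/1.35962 = 0.9631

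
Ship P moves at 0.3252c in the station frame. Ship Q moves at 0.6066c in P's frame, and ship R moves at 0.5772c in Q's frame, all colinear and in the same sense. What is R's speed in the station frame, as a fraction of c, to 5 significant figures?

Compose boost 2: (0.6066 + 0.3252)/(1 + 0.6066×0.3252) = 0.93180/1.197266 = 0.7782730
Compose boost 3: (0.5772 + 0.7782730)/(1 + 0.5772×0.7782730) = 1.355473/1.449219 = 0.93531

u ≈ 0.93531c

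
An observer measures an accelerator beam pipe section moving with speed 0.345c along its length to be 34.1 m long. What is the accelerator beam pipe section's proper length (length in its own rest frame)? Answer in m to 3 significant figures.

L₀ ≈ 36.3 m

γ = 1/√(1 − 0.345²) = 1.0654
L₀ = γL = 1.0654 × 34.1 = 36.3 m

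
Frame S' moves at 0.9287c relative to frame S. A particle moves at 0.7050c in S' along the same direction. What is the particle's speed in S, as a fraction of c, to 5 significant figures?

u ≈ 0.98729c

Relativistic velocity addition: u = (u' + v)/(1 + u'v/c²)
= (0.7050 + 0.9287)/(1 + 0.7050×0.9287) = 1.6337/1.654733 = 0.98729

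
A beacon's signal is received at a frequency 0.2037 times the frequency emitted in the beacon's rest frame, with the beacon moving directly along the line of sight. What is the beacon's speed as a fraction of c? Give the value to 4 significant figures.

β ≈ 0.9203

f_obs/f_src = √((1−β)/(1+β)) = 0.2037  ⇒  (1−β)/(1+β) = 0.0414937
β = |1 − D²|/(1 + D²) = |1 − 0.0414937|/(1 + 0.0414937) = 0.9203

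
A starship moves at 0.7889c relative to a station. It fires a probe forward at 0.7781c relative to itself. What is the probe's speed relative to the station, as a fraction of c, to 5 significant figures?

u ≈ 0.97097c

Relativistic velocity addition: u = (u' + v)/(1 + u'v/c²)
= (0.7781 + 0.7889)/(1 + 0.7781×0.7889) = 1.5670/1.613843 = 0.97097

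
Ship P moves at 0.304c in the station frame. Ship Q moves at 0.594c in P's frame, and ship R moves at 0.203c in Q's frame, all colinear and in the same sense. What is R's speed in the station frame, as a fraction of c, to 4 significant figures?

u ≈ 0.8348c

Compose boost 2: (0.594 + 0.304)/(1 + 0.594×0.304) = 0.8980/1.18058 = 0.760646
Compose boost 3: (0.203 + 0.760646)/(1 + 0.203×0.760646) = 0.963646/1.15441 = 0.8348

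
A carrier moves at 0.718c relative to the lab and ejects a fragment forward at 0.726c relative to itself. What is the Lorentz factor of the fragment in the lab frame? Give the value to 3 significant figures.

u_lab = (0.726 + 0.718)/(1 + 0.726×0.718) = 1.444/1.52127 = 0.949208
γ = 1/√(1 − 0.949208²) = 3.18

γ ≈ 3.18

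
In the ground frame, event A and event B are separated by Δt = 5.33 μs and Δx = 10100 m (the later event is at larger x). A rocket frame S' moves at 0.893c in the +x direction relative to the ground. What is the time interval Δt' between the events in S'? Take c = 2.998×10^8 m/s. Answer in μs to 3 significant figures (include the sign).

γ = 1/√(1 − 0.893²) = 2.2219
Δt' = γ(Δt − vΔx/c²) = 2.2219 × (5.33 μs − 0.893×10100 m / (2.998×10^8 m/s))
= 2.2219 × (-24.754 μs) = -55.0 μs

Δt' ≈ -55.0 μs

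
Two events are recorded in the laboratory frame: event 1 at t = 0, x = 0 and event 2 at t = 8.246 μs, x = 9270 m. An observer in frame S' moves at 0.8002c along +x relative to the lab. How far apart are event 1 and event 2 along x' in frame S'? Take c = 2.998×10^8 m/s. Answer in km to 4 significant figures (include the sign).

Δx' ≈ 12.16 km

γ = 1/√(1 − 0.8002²) = 1.66741
Δx' = γ(Δx − vΔt) = 1.66741 × (9270 m − 0.8002×(2.998×10^8 m/s)×8.246×10^-6 s)
= 1.66741 × (7291.78 m) = 12.16 km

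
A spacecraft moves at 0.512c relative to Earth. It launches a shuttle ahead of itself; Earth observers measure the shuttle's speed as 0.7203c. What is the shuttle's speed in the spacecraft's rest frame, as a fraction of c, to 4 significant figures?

Inverse velocity addition: u' = (u − v)/(1 − uv/c²)
= (0.7203 − 0.512)/(1 − 0.7203×0.512) = 0.2083/0.631206 = 0.3300

u' ≈ 0.3300c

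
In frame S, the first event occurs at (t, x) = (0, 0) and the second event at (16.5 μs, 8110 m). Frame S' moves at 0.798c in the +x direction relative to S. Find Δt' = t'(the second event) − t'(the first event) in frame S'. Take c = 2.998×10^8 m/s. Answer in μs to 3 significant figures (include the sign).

γ = 1/√(1 − 0.798²) = 1.6593
Δt' = γ(Δt − vΔx/c²) = 1.6593 × (16.5 μs − 0.798×8110 m / (2.998×10^8 m/s))
= 1.6593 × (-5.0870 μs) = -8.44 μs

Δt' ≈ -8.44 μs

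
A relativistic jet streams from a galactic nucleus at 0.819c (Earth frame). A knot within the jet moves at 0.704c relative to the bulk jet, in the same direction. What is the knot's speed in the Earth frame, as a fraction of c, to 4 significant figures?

Relativistic velocity addition: u = (u' + v)/(1 + u'v/c²)
= (0.704 + 0.819)/(1 + 0.704×0.819) = 1.523/1.57658 = 0.9660

u ≈ 0.9660c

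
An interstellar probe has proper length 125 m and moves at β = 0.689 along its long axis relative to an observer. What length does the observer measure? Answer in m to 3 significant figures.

L ≈ 90.6 m

γ = 1/√(1 − 0.689²) = 1.3798
Length contraction: L = L₀/γ = 125/1.3798 = 90.6 m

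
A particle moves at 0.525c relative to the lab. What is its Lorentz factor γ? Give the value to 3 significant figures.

γ ≈ 1.17

γ = 1/√(1 − β²) = 1/√(1 − 0.525²) = 1/√(0.72437) = 1.17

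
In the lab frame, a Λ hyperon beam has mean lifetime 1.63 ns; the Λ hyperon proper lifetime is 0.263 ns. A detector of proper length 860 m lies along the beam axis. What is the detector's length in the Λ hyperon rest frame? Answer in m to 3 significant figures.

Time dilation ⇒ γ = Δt/τ₀ = 1.63/0.263 = 6.1977
Length contraction: L = L₀/γ = 860/6.1977 = 139 m

L ≈ 139 m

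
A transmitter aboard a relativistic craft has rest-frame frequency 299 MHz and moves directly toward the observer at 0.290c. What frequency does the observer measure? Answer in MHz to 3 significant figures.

f_obs ≈ 403 MHz

Relativistic Doppler: f_obs = f_src √((1+β)/(1−β))
= 299 × √(1.2900/0.71000) = 299 × 1.3479 = 403 MHz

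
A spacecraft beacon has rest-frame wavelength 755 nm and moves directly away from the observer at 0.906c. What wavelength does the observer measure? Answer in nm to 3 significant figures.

λ_obs ≈ 3400 nm

Relativistic Doppler: λ_obs = λ_src √((1+β)/(1−β))
= 755 × √(1.9060/0.094000) = 755 × 4.5030 = 3400 nm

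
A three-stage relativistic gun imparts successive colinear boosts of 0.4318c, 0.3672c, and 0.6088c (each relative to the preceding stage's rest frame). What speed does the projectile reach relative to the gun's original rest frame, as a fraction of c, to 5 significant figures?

Compose boost 2: (0.3672 + 0.4318)/(1 + 0.3672×0.4318) = 0.79900/1.158557 = 0.6896510
Compose boost 3: (0.6088 + 0.6896510)/(1 + 0.6088×0.6896510) = 1.298451/1.419860 = 0.91449

u ≈ 0.91449c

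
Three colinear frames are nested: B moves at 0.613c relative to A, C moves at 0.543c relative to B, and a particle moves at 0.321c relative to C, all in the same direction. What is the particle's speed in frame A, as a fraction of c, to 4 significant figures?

Compose boost 2: (0.543 + 0.613)/(1 + 0.543×0.613) = 1.156/1.33286 = 0.867309
Compose boost 3: (0.321 + 0.867309)/(1 + 0.321×0.867309) = 1.18831/1.27841 = 0.9295

u ≈ 0.9295c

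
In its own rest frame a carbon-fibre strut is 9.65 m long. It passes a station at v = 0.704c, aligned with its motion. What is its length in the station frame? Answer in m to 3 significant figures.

L ≈ 6.85 m

γ = 1/√(1 − 0.704²) = 1.4081
Length contraction: L = L₀/γ = 9.65/1.4081 = 6.85 m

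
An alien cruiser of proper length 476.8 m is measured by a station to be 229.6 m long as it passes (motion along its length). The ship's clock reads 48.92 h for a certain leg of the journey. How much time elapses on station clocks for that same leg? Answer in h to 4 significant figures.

Δt ≈ 101.6 h

Length contraction ⇒ γ = L₀/L = 476.8/229.6 = 2.07666
Time dilation: Δt = γτ₀ = 2.07666 × 48.92 h = 101.6 h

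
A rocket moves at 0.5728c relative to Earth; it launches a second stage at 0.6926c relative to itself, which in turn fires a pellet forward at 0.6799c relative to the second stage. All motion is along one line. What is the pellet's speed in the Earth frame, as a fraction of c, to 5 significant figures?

u ≈ 0.98138c

Compose boost 2: (0.6926 + 0.5728)/(1 + 0.6926×0.5728) = 1.2654/1.396721 = 0.9059789
Compose boost 3: (0.6799 + 0.9059789)/(1 + 0.6799×0.9059789) = 1.585879/1.615975 = 0.98138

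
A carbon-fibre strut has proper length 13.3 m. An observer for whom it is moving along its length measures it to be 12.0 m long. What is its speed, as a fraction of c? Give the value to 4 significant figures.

γ = L₀/L = 13.3/12.0 = 1.10833
β = √(1 − 1/γ²) = 0.4312

β ≈ 0.4312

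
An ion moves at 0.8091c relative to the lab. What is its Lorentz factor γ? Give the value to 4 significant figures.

γ = 1/√(1 − β²) = 1/√(1 − 0.8091²) = 1/√(0.345357) = 1.702

γ ≈ 1.702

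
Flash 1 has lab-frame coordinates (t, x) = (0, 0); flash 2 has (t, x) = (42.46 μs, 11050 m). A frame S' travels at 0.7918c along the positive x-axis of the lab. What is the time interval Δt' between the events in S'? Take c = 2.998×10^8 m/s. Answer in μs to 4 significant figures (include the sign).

Δt' ≈ 21.74 μs

γ = 1/√(1 − 0.7918²) = 1.63725
Δt' = γ(Δt − vΔx/c²) = 1.63725 × (42.46 μs − 0.7918×11050 m / (2.998×10^8 m/s))
= 1.63725 × (13.2759 μs) = 21.74 μs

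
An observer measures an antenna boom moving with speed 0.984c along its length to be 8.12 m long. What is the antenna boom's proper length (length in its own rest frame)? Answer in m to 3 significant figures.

L₀ ≈ 45.6 m

γ = 1/√(1 − 0.984²) = 5.6127
L₀ = γL = 5.6127 × 8.12 = 45.6 m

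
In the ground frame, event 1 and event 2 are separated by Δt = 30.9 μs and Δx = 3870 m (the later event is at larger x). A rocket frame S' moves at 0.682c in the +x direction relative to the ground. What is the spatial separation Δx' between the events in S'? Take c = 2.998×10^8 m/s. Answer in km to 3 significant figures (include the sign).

γ = 1/√(1 − 0.682²) = 1.3673
Δx' = γ(Δx − vΔt) = 1.3673 × (3870 m − 0.682×(2.998×10^8 m/s)×30.9×10^-6 s)
= 1.3673 × (-2447.9 m) = -3.35 km

Δx' ≈ -3.35 km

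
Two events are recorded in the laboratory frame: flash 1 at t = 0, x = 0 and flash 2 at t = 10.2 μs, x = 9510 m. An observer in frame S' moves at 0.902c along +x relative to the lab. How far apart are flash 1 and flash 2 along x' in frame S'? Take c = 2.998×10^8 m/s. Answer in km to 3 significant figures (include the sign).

Δx' ≈ 15.6 km

γ = 1/√(1 − 0.902²) = 2.3162
Δx' = γ(Δx − vΔt) = 2.3162 × (9510 m − 0.902×(2.998×10^8 m/s)×10.2×10^-6 s)
= 2.3162 × (6751.7 m) = 15.6 km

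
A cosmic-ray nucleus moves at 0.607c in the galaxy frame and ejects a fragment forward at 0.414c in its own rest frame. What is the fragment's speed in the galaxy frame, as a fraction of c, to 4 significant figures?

Compose boost 2: (0.414 + 0.607)/(1 + 0.414×0.607) = 1.021/1.25130 = 0.8160

u ≈ 0.8160c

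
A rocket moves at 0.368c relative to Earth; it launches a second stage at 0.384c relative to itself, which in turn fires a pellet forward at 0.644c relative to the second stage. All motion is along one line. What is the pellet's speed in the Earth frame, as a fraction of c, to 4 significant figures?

u ≈ 0.9147c

Compose boost 2: (0.384 + 0.368)/(1 + 0.384×0.368) = 0.7520/1.14131 = 0.658891
Compose boost 3: (0.644 + 0.658891)/(1 + 0.644×0.658891) = 1.30289/1.42433 = 0.9147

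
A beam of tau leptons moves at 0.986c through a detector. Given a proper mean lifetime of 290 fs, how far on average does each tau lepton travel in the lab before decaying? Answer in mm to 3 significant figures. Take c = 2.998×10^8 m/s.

d ≈ 0.514 mm

γ = 1/√(1 − 0.986²) = 5.9972
Dilated lifetime: Δt = γτ₀ = 5.9972 × 290 fs = 1739.2 fs
d = vΔt = 0.986c × 1739.2 fs = 2.9560×10^8 m/s × 1.7392×10^-12 s = 0.514 mm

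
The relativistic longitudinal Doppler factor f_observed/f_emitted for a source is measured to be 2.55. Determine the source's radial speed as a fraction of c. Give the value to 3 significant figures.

β ≈ 0.733

f_obs/f_src = √((1+β)/(1−β)) = 2.55  ⇒  (1+β)/(1−β) = 6.5025
β = |1 − D²|/(1 + D²) = |1 − 6.5025|/(1 + 6.5025) = 0.733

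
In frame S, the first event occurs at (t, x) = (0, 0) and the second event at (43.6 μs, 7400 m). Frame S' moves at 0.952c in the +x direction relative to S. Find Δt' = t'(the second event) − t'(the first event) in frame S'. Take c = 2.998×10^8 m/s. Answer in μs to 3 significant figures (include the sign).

γ = 1/√(1 − 0.952²) = 3.2669
Δt' = γ(Δt − vΔx/c²) = 3.2669 × (43.6 μs − 0.952×7400 m / (2.998×10^8 m/s))
= 3.2669 × (20.102 μs) = 65.7 μs

Δt' ≈ 65.7 μs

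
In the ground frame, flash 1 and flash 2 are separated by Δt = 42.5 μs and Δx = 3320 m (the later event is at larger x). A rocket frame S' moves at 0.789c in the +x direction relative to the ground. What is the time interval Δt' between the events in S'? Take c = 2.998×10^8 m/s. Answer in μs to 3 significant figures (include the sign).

Δt' ≈ 55.0 μs

γ = 1/√(1 − 0.789²) = 1.6276
Δt' = γ(Δt − vΔx/c²) = 1.6276 × (42.5 μs − 0.789×3320 m / (2.998×10^8 m/s))
= 1.6276 × (33.763 μs) = 55.0 μs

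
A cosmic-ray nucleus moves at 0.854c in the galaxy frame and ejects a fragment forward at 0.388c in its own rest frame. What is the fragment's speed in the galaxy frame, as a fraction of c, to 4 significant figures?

Compose boost 2: (0.388 + 0.854)/(1 + 0.388×0.854) = 1.242/1.33135 = 0.9329

u ≈ 0.9329c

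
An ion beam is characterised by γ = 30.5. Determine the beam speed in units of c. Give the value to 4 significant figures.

β ≈ 0.9995

β = √(1 − 1/γ²) = √(1 − 1/30.5²) = √(0.998925) = 0.9995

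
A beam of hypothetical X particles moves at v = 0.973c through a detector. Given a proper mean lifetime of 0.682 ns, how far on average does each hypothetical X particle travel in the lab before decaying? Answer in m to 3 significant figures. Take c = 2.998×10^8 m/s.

d ≈ 0.862 m

γ = 1/√(1 − 0.973²) = 4.3327
Dilated lifetime: Δt = γτ₀ = 4.3327 × 0.682 ns = 2.9549 ns
d = vΔt = 0.973c × 2.9549 ns = 2.9171×10^8 m/s × 2.9549×10^-9 s = 0.862 m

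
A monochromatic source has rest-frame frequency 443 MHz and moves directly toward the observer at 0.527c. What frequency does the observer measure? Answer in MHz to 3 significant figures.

f_obs ≈ 796 MHz

Relativistic Doppler: f_obs = f_src √((1+β)/(1−β))
= 443 × √(1.5270/0.47300) = 443 × 1.7968 = 796 MHz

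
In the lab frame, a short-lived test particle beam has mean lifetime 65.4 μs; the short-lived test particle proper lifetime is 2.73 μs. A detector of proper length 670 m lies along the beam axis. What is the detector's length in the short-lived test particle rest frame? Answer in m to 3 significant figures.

Time dilation ⇒ γ = Δt/τ₀ = 65.4/2.73 = 23.956
Length contraction: L = L₀/γ = 670/23.956 = 28.0 m

L ≈ 28.0 m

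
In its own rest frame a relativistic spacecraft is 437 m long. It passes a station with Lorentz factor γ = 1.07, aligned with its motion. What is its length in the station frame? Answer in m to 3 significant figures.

γ = 1.07 (given)
Length contraction: L = L₀/γ = 437/1.07 = 408 m

L ≈ 408 m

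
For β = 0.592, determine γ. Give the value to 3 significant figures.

γ = 1/√(1 − β²) = 1/√(1 − 0.592²) = 1/√(0.64954) = 1.24

γ ≈ 1.24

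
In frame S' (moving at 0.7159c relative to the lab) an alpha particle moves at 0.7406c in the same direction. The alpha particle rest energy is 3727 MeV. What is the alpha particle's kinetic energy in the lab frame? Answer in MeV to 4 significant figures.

K ≈ 8429 MeV

u_lab = (0.7406 + 0.7159)/(1 + 0.7406×0.7159) = 0.9518391
γ = 1/√(1 − 0.9518391²) = 3.26160
K = (γ − 1)m₀c² = (3.26160 − 1) × 3727 = 2.26160 × 3727 = 8429 MeV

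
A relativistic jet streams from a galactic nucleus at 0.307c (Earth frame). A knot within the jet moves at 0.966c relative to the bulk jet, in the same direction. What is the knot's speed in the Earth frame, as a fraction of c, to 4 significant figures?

u ≈ 0.9818c

Relativistic velocity addition: u = (u' + v)/(1 + u'v/c²)
= (0.966 + 0.307)/(1 + 0.966×0.307) = 1.273/1.29656 = 0.9818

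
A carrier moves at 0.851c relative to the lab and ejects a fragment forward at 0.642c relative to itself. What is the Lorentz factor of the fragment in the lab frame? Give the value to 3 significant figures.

u_lab = (0.642 + 0.851)/(1 + 0.642×0.851) = 1.493/1.54634 = 0.965504
γ = 1/√(1 − 0.965504²) = 3.84

γ ≈ 3.84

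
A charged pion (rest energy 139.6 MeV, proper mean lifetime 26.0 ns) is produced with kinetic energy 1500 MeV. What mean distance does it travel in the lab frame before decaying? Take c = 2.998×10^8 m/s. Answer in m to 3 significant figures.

γ = 1 + K/(m₀c²) = 1 + 1500/139.6 = 11.745
β = √(1 − 1/γ²) = 0.99637
Dilated lifetime: γτ₀ = 11.745 × 26.0 ns = 305.37 ns
d = βc·γτ₀ = 0.99637 × (2.998×10^8 m/s) × 3.0537×10^-7 s = 91.2 m

d ≈ 91.2 m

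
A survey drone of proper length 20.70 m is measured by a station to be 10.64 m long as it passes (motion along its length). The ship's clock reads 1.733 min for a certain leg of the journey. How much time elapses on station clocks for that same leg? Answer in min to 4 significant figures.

Length contraction ⇒ γ = L₀/L = 20.70/10.64 = 1.94549
Time dilation: Δt = γτ₀ = 1.94549 × 1.733 min = 3.372 min

Δt ≈ 3.372 min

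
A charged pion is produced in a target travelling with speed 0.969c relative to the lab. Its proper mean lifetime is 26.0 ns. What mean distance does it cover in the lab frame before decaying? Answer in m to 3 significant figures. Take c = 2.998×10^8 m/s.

d ≈ 30.6 m

γ = 1/√(1 − 0.969²) = 4.0476
Dilated lifetime: Δt = γτ₀ = 4.0476 × 26.0 ns = 105.24 ns
d = vΔt = 0.969c × 105.24 ns = 2.9051×10^8 m/s × 1.0524×10^-7 s = 30.6 m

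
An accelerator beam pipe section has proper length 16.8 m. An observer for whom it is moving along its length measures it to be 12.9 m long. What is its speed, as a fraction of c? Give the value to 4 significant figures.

β ≈ 0.6406

γ = L₀/L = 16.8/12.9 = 1.30233
β = √(1 − 1/γ²) = 0.6406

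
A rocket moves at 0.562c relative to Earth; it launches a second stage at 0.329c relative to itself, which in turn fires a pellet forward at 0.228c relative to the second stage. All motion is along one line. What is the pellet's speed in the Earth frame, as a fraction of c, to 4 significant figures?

Compose boost 2: (0.329 + 0.562)/(1 + 0.329×0.562) = 0.8910/1.18490 = 0.751963
Compose boost 3: (0.228 + 0.751963)/(1 + 0.228×0.751963) = 0.979963/1.17145 = 0.8365

u ≈ 0.8365c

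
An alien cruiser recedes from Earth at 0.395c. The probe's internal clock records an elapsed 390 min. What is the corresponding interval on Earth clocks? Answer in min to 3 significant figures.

γ = 1/√(1 − 0.395²) = 1.0885
Time dilation: Δt = γτ₀ = 1.0885 × 390 min = 425 min

Δt ≈ 425 min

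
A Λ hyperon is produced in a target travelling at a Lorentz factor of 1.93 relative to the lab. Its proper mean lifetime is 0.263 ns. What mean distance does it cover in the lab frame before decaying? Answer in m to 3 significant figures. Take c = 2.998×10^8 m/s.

β = √(1 − 1/γ²) = √(1 − 1/1.93²) = 0.85530
Dilated lifetime: Δt = γτ₀ = 1.93 × 0.263 ns = 0.50759 ns
d = vΔt = 0.85530c × 0.50759 ns = 2.5642×10^8 m/s × 5.0759×10^-10 s = 0.130 m

d ≈ 0.130 m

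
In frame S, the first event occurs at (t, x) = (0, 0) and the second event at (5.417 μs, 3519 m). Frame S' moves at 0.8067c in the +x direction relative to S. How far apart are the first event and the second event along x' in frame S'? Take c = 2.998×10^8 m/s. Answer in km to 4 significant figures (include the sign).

γ = 1/√(1 − 0.8067²) = 1.69216
Δx' = γ(Δx − vΔt) = 1.69216 × (3519 m − 0.8067×(2.998×10^8 m/s)×5.417×10^-6 s)
= 1.69216 × (2208.91 m) = 3.738 km

Δx' ≈ 3.738 km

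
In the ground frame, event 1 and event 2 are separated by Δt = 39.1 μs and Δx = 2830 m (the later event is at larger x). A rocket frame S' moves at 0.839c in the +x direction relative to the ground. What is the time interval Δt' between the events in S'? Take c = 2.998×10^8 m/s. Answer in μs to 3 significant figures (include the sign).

Δt' ≈ 57.3 μs

γ = 1/√(1 − 0.839²) = 1.8378
Δt' = γ(Δt − vΔx/c²) = 1.8378 × (39.1 μs − 0.839×2830 m / (2.998×10^8 m/s))
= 1.8378 × (31.180 μs) = 57.3 μs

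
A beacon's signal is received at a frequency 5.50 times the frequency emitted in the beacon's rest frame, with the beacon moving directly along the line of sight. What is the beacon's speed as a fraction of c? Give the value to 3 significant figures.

f_obs/f_src = √((1+β)/(1−β)) = 5.50  ⇒  (1+β)/(1−β) = 30.250
β = |1 − D²|/(1 + D²) = |1 − 30.250|/(1 + 30.250) = 0.936

β ≈ 0.936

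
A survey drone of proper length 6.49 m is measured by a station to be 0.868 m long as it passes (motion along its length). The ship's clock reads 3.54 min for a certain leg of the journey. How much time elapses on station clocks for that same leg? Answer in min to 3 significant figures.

Δt ≈ 26.5 min

Length contraction ⇒ γ = L₀/L = 6.49/0.868 = 7.4770
Time dilation: Δt = γτ₀ = 7.4770 × 3.54 min = 26.5 min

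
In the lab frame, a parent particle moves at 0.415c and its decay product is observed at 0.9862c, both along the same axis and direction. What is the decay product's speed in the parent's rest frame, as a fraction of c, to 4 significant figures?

Inverse velocity addition: u' = (u − v)/(1 − uv/c²)
= (0.9862 − 0.415)/(1 − 0.9862×0.415) = 0.5712/0.590727 = 0.9669

u' ≈ 0.9669c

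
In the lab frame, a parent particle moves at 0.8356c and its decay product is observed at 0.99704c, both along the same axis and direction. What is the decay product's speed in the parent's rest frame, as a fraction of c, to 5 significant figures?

u' ≈ 0.96744c

Inverse velocity addition: u' = (u − v)/(1 − uv/c²)
= (0.99704 − 0.8356)/(1 − 0.99704×0.8356) = 0.16144/0.1668734 = 0.96744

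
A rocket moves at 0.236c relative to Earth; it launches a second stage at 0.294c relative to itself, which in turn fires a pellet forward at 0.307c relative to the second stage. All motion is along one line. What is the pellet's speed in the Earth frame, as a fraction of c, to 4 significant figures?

Compose boost 2: (0.294 + 0.236)/(1 + 0.294×0.236) = 0.5300/1.06938 = 0.495612
Compose boost 3: (0.307 + 0.495612)/(1 + 0.307×0.495612) = 0.802612/1.15215 = 0.6966

u ≈ 0.6966c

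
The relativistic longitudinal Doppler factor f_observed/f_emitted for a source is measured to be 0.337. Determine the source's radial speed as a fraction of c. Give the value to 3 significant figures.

f_obs/f_src = √((1−β)/(1+β)) = 0.337  ⇒  (1−β)/(1+β) = 0.11357
β = |1 − D²|/(1 + D²) = |1 − 0.11357|/(1 + 0.11357) = 0.796

β ≈ 0.796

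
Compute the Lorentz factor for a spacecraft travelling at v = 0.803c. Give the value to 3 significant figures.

γ = 1/√(1 − β²) = 1/√(1 − 0.803²) = 1/√(0.35519) = 1.68

γ ≈ 1.68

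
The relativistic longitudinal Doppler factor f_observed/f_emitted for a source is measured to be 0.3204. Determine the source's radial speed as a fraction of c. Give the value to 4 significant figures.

f_obs/f_src = √((1−β)/(1+β)) = 0.3204  ⇒  (1−β)/(1+β) = 0.102656
β = |1 − D²|/(1 + D²) = |1 − 0.102656|/(1 + 0.102656) = 0.8138

β ≈ 0.8138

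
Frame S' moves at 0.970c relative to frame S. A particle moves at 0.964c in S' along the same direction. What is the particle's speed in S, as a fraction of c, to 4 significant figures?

u ≈ 0.9994c

Relativistic velocity addition: u = (u' + v)/(1 + u'v/c²)
= (0.964 + 0.970)/(1 + 0.964×0.970) = 1.934/1.93508 = 0.9994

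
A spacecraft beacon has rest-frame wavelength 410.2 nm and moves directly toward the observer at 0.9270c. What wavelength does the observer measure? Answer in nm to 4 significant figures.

Relativistic Doppler: λ_obs = λ_src √((1−β)/(1+β))
= 410.2 × √(0.0730000/1.92700) = 410.2 × 0.194635 = 79.84 nm

λ_obs ≈ 79.84 nm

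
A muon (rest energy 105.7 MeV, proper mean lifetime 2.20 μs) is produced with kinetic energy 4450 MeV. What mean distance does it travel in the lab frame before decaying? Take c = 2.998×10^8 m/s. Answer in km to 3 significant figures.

d ≈ 28.4 km

γ = 1 + K/(m₀c²) = 1 + 4450/105.7 = 43.100
β = √(1 − 1/γ²) = 0.99973
Dilated lifetime: γτ₀ = 43.100 × 2.20 μs = 94.821 μs
d = βc·γτ₀ = 0.99973 × (2.998×10^8 m/s) × 9.4821×10^-5 s = 28.4 km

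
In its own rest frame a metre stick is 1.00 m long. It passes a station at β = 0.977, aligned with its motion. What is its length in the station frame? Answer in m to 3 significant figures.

L ≈ 0.213 m

γ = 1/√(1 − 0.977²) = 4.6896
Length contraction: L = L₀/γ = 1.00/4.6896 = 0.213 m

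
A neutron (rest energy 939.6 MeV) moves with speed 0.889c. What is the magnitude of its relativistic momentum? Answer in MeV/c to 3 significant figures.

p ≈ 1820 MeV/c

γ = 1/√(1 − 0.889²) = 2.1838
p = γβm₀c = 2.1838 × 0.889 × 939.6 MeV/c = 1820 MeV/c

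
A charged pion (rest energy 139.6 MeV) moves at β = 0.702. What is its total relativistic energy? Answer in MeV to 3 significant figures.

γ = 1/√(1 − 0.702²) = 1.4041
E = γm₀c² = 1.4041 × 139.6 MeV = 196 MeV

E ≈ 196 MeV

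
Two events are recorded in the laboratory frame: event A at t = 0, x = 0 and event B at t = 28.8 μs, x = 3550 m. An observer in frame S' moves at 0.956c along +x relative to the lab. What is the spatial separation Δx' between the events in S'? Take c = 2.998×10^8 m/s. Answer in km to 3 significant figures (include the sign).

Δx' ≈ -16.0 km

γ = 1/√(1 − 0.956²) = 3.4087
Δx' = γ(Δx − vΔt) = 3.4087 × (3550 m − 0.956×(2.998×10^8 m/s)×28.8×10^-6 s)
= 3.4087 × (-4704.3 m) = -16.0 km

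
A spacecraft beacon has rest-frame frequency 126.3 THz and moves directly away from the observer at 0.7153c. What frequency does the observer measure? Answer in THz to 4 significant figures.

Relativistic Doppler: f_obs = f_src √((1−β)/(1+β))
= 126.3 × √(0.284700/1.71530) = 126.3 × 0.407403 = 51.45 THz

f_obs ≈ 51.45 THz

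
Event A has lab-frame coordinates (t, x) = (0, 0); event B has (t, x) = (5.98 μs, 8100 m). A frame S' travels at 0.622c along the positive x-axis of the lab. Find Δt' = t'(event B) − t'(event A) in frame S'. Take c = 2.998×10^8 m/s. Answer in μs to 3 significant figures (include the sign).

γ = 1/√(1 − 0.622²) = 1.2771
Δt' = γ(Δt − vΔx/c²) = 1.2771 × (5.98 μs − 0.622×8100 m / (2.998×10^8 m/s))
= 1.2771 × (-10.825 μs) = -13.8 μs

Δt' ≈ -13.8 μs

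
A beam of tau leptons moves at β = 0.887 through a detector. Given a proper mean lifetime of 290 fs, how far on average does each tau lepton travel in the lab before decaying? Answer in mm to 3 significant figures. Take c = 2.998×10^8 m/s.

d ≈ 0.167 mm

γ = 1/√(1 − 0.887²) = 2.1656
Dilated lifetime: Δt = γτ₀ = 2.1656 × 290 fs = 628.02 fs
d = vΔt = 0.887c × 628.02 fs = 2.6592×10^8 m/s × 6.2802×10^-13 s = 0.167 mm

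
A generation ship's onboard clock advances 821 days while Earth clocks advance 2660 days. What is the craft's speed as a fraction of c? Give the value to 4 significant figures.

β ≈ 0.9512

γ = Δt/τ₀ = 2660/821 = 3.23995
β = √(1 − 1/γ²) = √(1 − 1/3.23995²) = 0.9512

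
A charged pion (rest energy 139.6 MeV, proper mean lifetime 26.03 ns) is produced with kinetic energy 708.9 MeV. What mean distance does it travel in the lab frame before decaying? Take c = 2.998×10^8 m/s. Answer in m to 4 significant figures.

d ≈ 46.79 m

γ = 1 + K/(m₀c²) = 1 + 708.9/139.6 = 6.07808
β = √(1 − 1/γ²) = 0.986373
Dilated lifetime: γτ₀ = 6.07808 × 26.03 ns = 158.212 ns
d = βc·γτ₀ = 0.986373 × (2.998×10^8 m/s) × 1.58212×10^-7 s = 46.79 m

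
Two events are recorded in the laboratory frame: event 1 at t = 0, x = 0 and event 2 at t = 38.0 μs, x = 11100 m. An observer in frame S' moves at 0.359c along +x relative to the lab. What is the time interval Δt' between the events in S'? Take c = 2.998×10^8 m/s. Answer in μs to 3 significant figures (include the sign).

γ = 1/√(1 − 0.359²) = 1.0714
Δt' = γ(Δt − vΔx/c²) = 1.0714 × (38.0 μs − 0.359×11100 m / (2.998×10^8 m/s))
= 1.0714 × (24.708 μs) = 26.5 μs

Δt' ≈ 26.5 μs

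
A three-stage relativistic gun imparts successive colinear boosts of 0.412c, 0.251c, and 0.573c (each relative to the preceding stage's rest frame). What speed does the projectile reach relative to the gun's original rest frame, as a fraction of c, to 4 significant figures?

Compose boost 2: (0.251 + 0.412)/(1 + 0.251×0.412) = 0.6630/1.10341 = 0.600864
Compose boost 3: (0.573 + 0.600864)/(1 + 0.573×0.600864) = 1.17386/1.34429 = 0.8732

u ≈ 0.8732c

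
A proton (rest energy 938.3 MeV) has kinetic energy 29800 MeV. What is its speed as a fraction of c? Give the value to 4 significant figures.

β ≈ 0.9995

γ = 1 + K/(m₀c²) = 1 + 29800/938.3 = 32.7596
β = √(1 − 1/γ²) = 0.9995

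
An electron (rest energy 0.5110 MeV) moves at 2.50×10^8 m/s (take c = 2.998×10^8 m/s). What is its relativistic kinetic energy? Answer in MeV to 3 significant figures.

β = v/c = 2.50×10^8 / 2.998×10^8 = 0.83389
γ = 1/√(1 − 0.83389²) = 1.8118
K = (γ − 1)m₀c² = (1.8118 − 1) × 0.5110 MeV = 0.81182 × 0.5110 MeV = 0.415 MeV

K ≈ 0.415 MeV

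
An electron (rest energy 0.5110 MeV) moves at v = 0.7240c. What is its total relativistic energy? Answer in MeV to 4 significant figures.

γ = 1/√(1 − 0.7240²) = 1.44970
E = γm₀c² = 1.44970 × 0.5110 MeV = 0.7408 MeV

E ≈ 0.7408 MeV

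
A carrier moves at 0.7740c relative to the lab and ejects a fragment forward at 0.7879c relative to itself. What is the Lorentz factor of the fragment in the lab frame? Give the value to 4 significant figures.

γ ≈ 4.129

u_lab = (0.7879 + 0.7740)/(1 + 0.7879×0.7740) = 1.5619/1.609835 = 0.9702239
γ = 1/√(1 − 0.9702239²) = 4.129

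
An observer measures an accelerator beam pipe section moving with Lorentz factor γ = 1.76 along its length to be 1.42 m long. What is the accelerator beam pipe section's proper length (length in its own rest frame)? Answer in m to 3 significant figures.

γ = 1.76 (given)
L₀ = γL = 1.76 × 1.42 = 2.50 m

L₀ ≈ 2.50 m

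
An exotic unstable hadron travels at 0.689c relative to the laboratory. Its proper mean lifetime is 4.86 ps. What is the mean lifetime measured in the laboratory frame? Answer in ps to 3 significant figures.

Δt ≈ 6.71 ps

γ = 1/√(1 − 0.689²) = 1.3798
Time dilation: Δt = γτ₀ = 1.3798 × 4.86 ps = 6.71 ps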